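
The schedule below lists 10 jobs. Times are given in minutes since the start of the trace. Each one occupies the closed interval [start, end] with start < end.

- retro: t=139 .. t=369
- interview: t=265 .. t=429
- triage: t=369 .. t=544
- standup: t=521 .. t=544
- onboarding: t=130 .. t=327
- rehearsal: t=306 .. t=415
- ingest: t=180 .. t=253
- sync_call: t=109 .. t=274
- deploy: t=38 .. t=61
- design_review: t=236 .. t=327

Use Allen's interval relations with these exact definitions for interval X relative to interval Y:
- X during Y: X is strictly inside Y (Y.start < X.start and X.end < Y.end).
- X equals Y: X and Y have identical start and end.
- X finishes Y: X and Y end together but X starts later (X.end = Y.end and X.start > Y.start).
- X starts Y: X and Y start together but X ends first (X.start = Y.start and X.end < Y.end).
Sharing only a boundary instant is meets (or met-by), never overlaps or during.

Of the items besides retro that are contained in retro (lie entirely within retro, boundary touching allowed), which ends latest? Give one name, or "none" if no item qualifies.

design_review

Target retro = [t=139, t=369].
deploy [t=38, t=61] → before → excluded.
design_review [t=236, t=327] → during → candidate.
ingest [t=180, t=253] → during → candidate.
interview [t=265, t=429] → overlapped-by → excluded.
onboarding [t=130, t=327] → overlaps → excluded.
rehearsal [t=306, t=415] → overlapped-by → excluded.
standup [t=521, t=544] → after → excluded.
sync_call [t=109, t=274] → overlaps → excluded.
triage [t=369, t=544] → met-by → excluded.
Among candidates, latest end is t=327 → design_review.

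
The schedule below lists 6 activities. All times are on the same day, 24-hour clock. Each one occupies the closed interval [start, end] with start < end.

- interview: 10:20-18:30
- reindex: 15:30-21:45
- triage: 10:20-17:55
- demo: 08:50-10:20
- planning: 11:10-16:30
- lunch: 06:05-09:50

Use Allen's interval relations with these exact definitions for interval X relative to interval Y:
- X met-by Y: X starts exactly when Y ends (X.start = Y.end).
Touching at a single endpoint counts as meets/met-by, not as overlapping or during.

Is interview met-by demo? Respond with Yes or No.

Yes

interview = [10:20, 18:30], demo = [08:50, 10:20].
Actual relation of interview to demo: met-by.
Asked whether 'met-by' holds → Yes.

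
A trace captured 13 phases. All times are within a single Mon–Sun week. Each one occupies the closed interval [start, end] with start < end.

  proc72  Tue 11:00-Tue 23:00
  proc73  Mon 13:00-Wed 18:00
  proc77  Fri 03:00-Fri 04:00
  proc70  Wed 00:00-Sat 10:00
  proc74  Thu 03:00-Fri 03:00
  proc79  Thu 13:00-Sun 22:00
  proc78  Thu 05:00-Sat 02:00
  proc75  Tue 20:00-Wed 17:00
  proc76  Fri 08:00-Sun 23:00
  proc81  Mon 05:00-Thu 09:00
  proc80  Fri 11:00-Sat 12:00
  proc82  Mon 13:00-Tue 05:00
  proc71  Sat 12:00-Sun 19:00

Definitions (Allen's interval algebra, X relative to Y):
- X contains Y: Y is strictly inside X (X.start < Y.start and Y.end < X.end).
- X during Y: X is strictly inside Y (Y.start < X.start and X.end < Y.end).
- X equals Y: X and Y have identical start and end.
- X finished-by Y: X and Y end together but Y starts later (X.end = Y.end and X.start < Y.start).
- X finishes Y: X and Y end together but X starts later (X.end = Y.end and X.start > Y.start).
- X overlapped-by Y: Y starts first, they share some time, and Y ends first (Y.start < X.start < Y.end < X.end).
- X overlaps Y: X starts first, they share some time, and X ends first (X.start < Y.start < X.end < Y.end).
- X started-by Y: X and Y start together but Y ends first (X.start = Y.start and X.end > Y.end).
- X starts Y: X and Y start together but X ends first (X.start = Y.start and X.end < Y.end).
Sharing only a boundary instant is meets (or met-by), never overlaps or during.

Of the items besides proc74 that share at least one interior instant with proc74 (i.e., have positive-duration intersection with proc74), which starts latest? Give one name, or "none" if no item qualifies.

Target proc74 = [Thu 03:00, Fri 03:00].
proc70 [Wed 00:00, Sat 10:00] → contains → candidate.
proc71 [Sat 12:00, Sun 19:00] → after → excluded.
proc72 [Tue 11:00, Tue 23:00] → before → excluded.
proc73 [Mon 13:00, Wed 18:00] → before → excluded.
proc75 [Tue 20:00, Wed 17:00] → before → excluded.
proc76 [Fri 08:00, Sun 23:00] → after → excluded.
proc77 [Fri 03:00, Fri 04:00] → met-by → excluded.
proc78 [Thu 05:00, Sat 02:00] → overlapped-by → candidate.
proc79 [Thu 13:00, Sun 22:00] → overlapped-by → candidate.
proc80 [Fri 11:00, Sat 12:00] → after → excluded.
proc81 [Mon 05:00, Thu 09:00] → overlaps → candidate.
proc82 [Mon 13:00, Tue 05:00] → before → excluded.
Among candidates, latest start is Thu 13:00 → proc79.

proc79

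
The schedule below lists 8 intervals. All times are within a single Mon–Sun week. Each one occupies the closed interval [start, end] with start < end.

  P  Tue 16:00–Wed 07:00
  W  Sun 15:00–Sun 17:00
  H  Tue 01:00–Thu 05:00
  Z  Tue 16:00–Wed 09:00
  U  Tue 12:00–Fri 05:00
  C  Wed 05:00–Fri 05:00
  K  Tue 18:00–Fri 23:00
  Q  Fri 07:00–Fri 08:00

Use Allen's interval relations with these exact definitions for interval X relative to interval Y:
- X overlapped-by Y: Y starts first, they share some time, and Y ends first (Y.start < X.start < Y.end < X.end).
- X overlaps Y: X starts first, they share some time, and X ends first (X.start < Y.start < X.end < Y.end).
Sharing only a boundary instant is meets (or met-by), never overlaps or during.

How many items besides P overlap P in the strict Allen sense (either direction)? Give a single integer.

Target P = [Tue 16:00, Wed 07:00].
C [Wed 05:00, Fri 05:00] → overlapped-by → counts.
H [Tue 01:00, Thu 05:00] → contains → no.
K [Tue 18:00, Fri 23:00] → overlapped-by → counts.
Q [Fri 07:00, Fri 08:00] → after → no.
U [Tue 12:00, Fri 05:00] → contains → no.
W [Sun 15:00, Sun 17:00] → after → no.
Z [Tue 16:00, Wed 09:00] → started-by → no.
Total: 2.

2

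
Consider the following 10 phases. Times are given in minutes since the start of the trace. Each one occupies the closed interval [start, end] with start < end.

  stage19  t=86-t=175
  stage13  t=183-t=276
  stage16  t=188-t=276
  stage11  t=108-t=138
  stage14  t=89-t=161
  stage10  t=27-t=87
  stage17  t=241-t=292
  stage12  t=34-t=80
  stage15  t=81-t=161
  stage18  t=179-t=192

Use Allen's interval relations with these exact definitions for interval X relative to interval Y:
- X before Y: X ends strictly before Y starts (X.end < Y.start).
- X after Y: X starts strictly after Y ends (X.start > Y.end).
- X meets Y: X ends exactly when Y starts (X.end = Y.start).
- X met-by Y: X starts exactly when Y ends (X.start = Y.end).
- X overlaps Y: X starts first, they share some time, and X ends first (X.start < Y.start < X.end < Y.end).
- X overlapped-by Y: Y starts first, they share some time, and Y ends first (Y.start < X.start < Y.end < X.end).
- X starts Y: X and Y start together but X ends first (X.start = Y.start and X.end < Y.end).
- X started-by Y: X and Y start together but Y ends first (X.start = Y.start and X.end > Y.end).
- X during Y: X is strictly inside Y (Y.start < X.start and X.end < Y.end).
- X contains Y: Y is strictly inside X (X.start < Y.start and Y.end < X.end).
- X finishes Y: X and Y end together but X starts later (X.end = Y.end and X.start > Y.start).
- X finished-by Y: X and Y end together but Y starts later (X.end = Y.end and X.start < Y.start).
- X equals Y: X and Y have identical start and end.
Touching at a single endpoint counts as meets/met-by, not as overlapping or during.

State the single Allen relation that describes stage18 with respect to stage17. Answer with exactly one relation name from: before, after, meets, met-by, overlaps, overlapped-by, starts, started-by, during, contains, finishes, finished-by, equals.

stage18 = [t=179, t=192]; stage17 = [t=241, t=292].
Compare endpoints: stage18.start < stage17.start, stage18.start < stage17.end, stage18.end < stage17.start, stage18.end < stage17.end.
That pattern is 'before'.

before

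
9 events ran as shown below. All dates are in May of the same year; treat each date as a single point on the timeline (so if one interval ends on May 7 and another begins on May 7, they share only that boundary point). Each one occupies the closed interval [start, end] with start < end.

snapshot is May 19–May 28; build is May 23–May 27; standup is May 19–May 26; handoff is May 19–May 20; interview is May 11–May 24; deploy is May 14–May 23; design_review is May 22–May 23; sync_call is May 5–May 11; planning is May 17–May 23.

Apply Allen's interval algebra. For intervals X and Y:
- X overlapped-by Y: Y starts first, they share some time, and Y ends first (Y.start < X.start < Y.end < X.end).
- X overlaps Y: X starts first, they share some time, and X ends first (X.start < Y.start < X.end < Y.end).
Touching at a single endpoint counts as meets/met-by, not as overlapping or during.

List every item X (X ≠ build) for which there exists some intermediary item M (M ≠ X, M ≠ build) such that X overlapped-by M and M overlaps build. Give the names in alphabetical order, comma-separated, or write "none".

Target build = [May 23, May 27].
Intermediaries M with M overlaps build: interview, standup.
Via interview — items with X overlapped-by interview: snapshot, standup.
Via standup — items with X overlapped-by standup: none.
Union: snapshot, standup.

snapshot, standup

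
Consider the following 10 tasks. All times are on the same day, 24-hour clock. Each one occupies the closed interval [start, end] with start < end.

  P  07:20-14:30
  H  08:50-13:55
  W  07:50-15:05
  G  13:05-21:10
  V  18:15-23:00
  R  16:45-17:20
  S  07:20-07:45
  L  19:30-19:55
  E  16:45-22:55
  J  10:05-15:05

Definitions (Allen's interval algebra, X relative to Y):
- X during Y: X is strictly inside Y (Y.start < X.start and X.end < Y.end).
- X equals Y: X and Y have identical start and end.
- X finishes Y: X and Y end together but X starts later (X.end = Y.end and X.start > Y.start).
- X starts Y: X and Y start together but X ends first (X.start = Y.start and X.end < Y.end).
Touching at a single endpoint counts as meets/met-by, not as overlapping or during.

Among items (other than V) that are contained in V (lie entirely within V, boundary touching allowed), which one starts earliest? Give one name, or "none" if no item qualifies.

L

Target V = [18:15, 23:00].
E [16:45, 22:55] → overlaps → excluded.
G [13:05, 21:10] → overlaps → excluded.
H [08:50, 13:55] → before → excluded.
J [10:05, 15:05] → before → excluded.
L [19:30, 19:55] → during → candidate.
P [07:20, 14:30] → before → excluded.
R [16:45, 17:20] → before → excluded.
S [07:20, 07:45] → before → excluded.
W [07:50, 15:05] → before → excluded.
Among candidates, earliest start is 19:30 → L.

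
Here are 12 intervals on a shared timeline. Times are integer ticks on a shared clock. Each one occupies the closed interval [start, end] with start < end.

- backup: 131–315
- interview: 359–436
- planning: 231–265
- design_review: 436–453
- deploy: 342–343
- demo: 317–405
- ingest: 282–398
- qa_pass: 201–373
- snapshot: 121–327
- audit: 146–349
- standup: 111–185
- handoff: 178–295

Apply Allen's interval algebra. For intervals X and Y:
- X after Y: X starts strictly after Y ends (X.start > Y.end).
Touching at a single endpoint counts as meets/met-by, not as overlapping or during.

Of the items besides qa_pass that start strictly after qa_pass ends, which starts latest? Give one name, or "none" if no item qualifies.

design_review

Target qa_pass = [201, 373].
audit [146, 349] → overlaps → excluded.
backup [131, 315] → overlaps → excluded.
demo [317, 405] → overlapped-by → excluded.
deploy [342, 343] → during → excluded.
design_review [436, 453] → after → candidate.
handoff [178, 295] → overlaps → excluded.
ingest [282, 398] → overlapped-by → excluded.
interview [359, 436] → overlapped-by → excluded.
planning [231, 265] → during → excluded.
snapshot [121, 327] → overlaps → excluded.
standup [111, 185] → before → excluded.
Among candidates, latest start is 436 → design_review.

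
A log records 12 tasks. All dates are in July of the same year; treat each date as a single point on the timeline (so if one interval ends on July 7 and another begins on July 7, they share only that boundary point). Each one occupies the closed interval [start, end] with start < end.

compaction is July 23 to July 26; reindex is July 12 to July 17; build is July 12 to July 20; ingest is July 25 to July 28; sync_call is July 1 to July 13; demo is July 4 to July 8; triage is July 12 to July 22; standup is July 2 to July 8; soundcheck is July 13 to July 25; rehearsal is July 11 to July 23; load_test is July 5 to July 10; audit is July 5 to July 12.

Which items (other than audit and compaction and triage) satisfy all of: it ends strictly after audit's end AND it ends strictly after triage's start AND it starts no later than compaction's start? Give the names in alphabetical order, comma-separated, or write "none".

build, rehearsal, reindex, soundcheck, sync_call

Conditions: its end is strictly after audit's end (X.end > July 12) AND its end is strictly after triage's start (X.end > July 12) AND its start is no later than compaction's start (X.start <= July 23).
build: end July 20 > July 12? ✓; end July 20 > July 12? ✓; start July 12 <= July 23? ✓ → yes.
demo: end July 8 > July 12? ✗; end July 8 > July 12? ✗; start July 4 <= July 23? ✓ → no.
ingest: end July 28 > July 12? ✓; end July 28 > July 12? ✓; start July 25 <= July 23? ✗ → no.
load_test: end July 10 > July 12? ✗; end July 10 > July 12? ✗; start July 5 <= July 23? ✓ → no.
rehearsal: end July 23 > July 12? ✓; end July 23 > July 12? ✓; start July 11 <= July 23? ✓ → yes.
reindex: end July 17 > July 12? ✓; end July 17 > July 12? ✓; start July 12 <= July 23? ✓ → yes.
soundcheck: end July 25 > July 12? ✓; end July 25 > July 12? ✓; start July 13 <= July 23? ✓ → yes.
standup: end July 8 > July 12? ✗; end July 8 > July 12? ✗; start July 2 <= July 23? ✓ → no.
sync_call: end July 13 > July 12? ✓; end July 13 > July 12? ✓; start July 1 <= July 23? ✓ → yes.
Result: build, rehearsal, reindex, soundcheck, sync_call.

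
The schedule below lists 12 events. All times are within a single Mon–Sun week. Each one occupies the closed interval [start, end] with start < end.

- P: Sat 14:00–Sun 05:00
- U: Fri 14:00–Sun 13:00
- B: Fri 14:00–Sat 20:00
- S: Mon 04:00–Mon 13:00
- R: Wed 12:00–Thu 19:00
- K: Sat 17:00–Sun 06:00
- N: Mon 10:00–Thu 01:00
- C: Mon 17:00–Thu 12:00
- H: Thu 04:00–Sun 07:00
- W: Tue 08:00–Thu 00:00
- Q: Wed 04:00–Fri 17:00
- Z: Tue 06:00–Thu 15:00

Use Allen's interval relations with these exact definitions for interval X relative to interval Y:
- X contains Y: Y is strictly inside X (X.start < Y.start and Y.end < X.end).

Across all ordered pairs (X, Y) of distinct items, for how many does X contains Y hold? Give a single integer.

9

Checking all 132 ordered pairs for relation 'contains'; matching pairs in alphabetical order:
(C, W): C contains W ✓
(H, B): H contains B ✓
(H, K): H contains K ✓
(H, P): H contains P ✓
(N, W): N contains W ✓
(Q, R): Q contains R ✓
(U, K): U contains K ✓
(U, P): U contains P ✓
(Z, W): Z contains W ✓
Count: 9.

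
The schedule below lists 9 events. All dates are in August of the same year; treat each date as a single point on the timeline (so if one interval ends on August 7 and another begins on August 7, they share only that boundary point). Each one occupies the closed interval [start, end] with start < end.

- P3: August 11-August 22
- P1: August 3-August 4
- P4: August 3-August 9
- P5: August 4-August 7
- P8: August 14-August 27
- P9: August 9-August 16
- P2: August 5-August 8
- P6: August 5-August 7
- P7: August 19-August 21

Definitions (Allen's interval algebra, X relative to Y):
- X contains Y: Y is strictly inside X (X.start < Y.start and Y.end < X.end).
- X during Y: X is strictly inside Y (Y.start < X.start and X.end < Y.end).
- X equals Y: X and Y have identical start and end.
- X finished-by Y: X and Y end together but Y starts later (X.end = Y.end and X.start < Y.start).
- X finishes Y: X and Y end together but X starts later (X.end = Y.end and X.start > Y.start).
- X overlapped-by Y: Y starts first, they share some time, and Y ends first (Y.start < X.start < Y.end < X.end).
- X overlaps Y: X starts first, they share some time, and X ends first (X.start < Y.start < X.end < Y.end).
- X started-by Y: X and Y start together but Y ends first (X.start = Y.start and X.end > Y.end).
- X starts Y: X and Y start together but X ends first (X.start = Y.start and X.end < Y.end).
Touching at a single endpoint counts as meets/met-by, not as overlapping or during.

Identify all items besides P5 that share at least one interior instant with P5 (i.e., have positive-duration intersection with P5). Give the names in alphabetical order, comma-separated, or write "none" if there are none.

Target P5 = [August 4, August 7].
P1 [August 3, August 4] → meets → no.
P2 [August 5, August 8] → overlapped-by → yes.
P3 [August 11, August 22] → after → no.
P4 [August 3, August 9] → contains → yes.
P6 [August 5, August 7] → finishes → yes.
P7 [August 19, August 21] → after → no.
P8 [August 14, August 27] → after → no.
P9 [August 9, August 16] → after → no.
Result: P2, P4, P6.

P2, P4, P6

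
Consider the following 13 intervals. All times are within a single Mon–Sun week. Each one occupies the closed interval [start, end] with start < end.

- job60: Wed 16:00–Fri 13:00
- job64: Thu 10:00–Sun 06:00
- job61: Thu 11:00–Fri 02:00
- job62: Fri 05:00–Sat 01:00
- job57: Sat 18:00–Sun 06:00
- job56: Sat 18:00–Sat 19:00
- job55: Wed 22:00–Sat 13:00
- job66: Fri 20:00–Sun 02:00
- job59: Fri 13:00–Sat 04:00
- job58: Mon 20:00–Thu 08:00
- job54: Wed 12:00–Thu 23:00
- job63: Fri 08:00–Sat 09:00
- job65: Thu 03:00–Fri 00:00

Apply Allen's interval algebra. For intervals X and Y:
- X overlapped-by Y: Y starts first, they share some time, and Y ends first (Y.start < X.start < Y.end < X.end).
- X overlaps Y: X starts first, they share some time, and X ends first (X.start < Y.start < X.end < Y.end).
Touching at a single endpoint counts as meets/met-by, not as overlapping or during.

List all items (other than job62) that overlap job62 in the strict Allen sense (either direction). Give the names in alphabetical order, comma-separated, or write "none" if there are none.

Target job62 = [Fri 05:00, Sat 01:00].
job54 [Wed 12:00, Thu 23:00] → before → no.
job55 [Wed 22:00, Sat 13:00] → contains → no.
job56 [Sat 18:00, Sat 19:00] → after → no.
job57 [Sat 18:00, Sun 06:00] → after → no.
job58 [Mon 20:00, Thu 08:00] → before → no.
job59 [Fri 13:00, Sat 04:00] → overlapped-by → yes.
job60 [Wed 16:00, Fri 13:00] → overlaps → yes.
job61 [Thu 11:00, Fri 02:00] → before → no.
job63 [Fri 08:00, Sat 09:00] → overlapped-by → yes.
job64 [Thu 10:00, Sun 06:00] → contains → no.
job65 [Thu 03:00, Fri 00:00] → before → no.
job66 [Fri 20:00, Sun 02:00] → overlapped-by → yes.
Result: job59, job60, job63, job66.

job59, job60, job63, job66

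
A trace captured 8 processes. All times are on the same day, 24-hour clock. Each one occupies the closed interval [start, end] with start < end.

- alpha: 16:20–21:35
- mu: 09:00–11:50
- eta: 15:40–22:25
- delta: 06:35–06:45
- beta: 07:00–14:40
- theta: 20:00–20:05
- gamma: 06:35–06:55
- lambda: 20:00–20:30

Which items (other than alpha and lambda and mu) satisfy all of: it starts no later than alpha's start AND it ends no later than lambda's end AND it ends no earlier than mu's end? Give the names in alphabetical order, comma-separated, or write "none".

Conditions: its start is no later than alpha's start (X.start <= 16:20) AND its end is no later than lambda's end (X.end <= 20:30) AND its end is no earlier than mu's end (X.end >= 11:50).
beta: start 07:00 <= 16:20? ✓; end 14:40 <= 20:30? ✓; end 14:40 >= 11:50? ✓ → yes.
delta: start 06:35 <= 16:20? ✓; end 06:45 <= 20:30? ✓; end 06:45 >= 11:50? ✗ → no.
eta: start 15:40 <= 16:20? ✓; end 22:25 <= 20:30? ✗; end 22:25 >= 11:50? ✓ → no.
gamma: start 06:35 <= 16:20? ✓; end 06:55 <= 20:30? ✓; end 06:55 >= 11:50? ✗ → no.
theta: start 20:00 <= 16:20? ✗; end 20:05 <= 20:30? ✓; end 20:05 >= 11:50? ✓ → no.
Result: beta.

beta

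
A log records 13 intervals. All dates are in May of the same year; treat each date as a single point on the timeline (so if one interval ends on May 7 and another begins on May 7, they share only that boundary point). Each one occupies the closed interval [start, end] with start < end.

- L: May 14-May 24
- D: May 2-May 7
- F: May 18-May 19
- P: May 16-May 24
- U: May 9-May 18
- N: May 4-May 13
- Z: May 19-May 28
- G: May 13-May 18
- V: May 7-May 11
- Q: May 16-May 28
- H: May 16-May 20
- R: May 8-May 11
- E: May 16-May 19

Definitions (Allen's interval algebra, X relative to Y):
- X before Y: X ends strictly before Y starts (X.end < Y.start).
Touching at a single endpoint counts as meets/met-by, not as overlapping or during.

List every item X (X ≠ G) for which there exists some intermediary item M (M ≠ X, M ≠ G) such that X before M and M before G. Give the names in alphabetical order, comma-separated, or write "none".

D

Target G = [May 13, May 18].
Intermediaries M with M before G: D, R, V.
Via D — items with X before D: none.
Via R — items with X before R: D.
Via V — items with X before V: none.
Union: D.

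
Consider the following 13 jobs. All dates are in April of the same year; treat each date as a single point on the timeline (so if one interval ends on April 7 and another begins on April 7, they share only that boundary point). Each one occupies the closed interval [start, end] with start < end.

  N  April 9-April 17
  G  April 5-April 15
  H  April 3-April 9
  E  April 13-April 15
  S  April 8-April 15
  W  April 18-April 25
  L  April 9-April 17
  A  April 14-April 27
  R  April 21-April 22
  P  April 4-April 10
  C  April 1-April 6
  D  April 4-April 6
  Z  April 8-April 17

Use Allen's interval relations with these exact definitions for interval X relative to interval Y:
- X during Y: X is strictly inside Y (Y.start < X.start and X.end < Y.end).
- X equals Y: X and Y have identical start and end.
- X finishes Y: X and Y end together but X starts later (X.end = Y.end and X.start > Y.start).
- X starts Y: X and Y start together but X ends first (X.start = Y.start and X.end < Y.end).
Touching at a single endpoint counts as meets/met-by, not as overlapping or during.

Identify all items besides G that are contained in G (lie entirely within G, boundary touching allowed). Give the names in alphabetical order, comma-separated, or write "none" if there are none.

E, S

Target G = [April 5, April 15].
A [April 14, April 27] → overlapped-by → no.
C [April 1, April 6] → overlaps → no.
D [April 4, April 6] → overlaps → no.
E [April 13, April 15] → finishes → yes.
H [April 3, April 9] → overlaps → no.
L [April 9, April 17] → overlapped-by → no.
N [April 9, April 17] → overlapped-by → no.
P [April 4, April 10] → overlaps → no.
R [April 21, April 22] → after → no.
S [April 8, April 15] → finishes → yes.
W [April 18, April 25] → after → no.
Z [April 8, April 17] → overlapped-by → no.
Result: E, S.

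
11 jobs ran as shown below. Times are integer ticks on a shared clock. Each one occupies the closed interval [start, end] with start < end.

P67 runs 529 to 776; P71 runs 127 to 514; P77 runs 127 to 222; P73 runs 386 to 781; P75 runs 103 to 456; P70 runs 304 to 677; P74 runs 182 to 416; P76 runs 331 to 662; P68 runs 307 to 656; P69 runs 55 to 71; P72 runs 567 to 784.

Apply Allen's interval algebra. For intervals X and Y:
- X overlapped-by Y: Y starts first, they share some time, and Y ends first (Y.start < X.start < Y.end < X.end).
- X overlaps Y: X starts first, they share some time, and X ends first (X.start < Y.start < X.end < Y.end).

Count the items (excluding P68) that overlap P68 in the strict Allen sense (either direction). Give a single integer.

7

Target P68 = [307, 656].
P67 [529, 776] → overlapped-by → counts.
P69 [55, 71] → before → no.
P70 [304, 677] → contains → no.
P71 [127, 514] → overlaps → counts.
P72 [567, 784] → overlapped-by → counts.
P73 [386, 781] → overlapped-by → counts.
P74 [182, 416] → overlaps → counts.
P75 [103, 456] → overlaps → counts.
P76 [331, 662] → overlapped-by → counts.
P77 [127, 222] → before → no.
Total: 7.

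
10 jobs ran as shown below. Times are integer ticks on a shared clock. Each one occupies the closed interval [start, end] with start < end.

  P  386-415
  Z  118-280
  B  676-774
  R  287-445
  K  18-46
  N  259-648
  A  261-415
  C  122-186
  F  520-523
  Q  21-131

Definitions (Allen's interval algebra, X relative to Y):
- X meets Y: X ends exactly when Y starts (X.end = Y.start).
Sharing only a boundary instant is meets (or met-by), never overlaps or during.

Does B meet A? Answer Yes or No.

No

B = [676, 774], A = [261, 415].
Actual relation of B to A: after.
Asked whether 'meets' holds → No.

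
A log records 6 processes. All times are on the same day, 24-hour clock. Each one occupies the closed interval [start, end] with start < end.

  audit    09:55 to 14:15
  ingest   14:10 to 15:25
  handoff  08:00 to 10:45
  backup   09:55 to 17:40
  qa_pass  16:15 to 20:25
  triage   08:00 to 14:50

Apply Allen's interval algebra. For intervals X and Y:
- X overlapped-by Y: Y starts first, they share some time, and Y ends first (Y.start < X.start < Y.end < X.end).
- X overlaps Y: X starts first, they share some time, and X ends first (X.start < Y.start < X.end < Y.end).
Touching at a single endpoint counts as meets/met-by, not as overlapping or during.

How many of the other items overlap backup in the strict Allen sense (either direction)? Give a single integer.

3

Target backup = [09:55, 17:40].
audit [09:55, 14:15] → starts → no.
handoff [08:00, 10:45] → overlaps → counts.
ingest [14:10, 15:25] → during → no.
qa_pass [16:15, 20:25] → overlapped-by → counts.
triage [08:00, 14:50] → overlaps → counts.
Total: 3.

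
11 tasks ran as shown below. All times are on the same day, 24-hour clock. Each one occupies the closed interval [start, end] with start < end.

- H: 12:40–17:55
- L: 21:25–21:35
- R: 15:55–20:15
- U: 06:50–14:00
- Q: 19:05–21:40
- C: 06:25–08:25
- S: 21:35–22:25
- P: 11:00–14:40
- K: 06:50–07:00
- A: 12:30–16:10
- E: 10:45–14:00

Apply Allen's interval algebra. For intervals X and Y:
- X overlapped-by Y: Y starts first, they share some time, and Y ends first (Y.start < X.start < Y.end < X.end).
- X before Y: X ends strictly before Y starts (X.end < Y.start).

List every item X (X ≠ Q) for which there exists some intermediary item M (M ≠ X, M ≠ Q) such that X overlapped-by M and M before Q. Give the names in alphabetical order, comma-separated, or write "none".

A, H, P, R, U

Target Q = [19:05, 21:40].
Intermediaries M with M before Q: A, C, E, H, K, P, U.
Via A — items with X overlapped-by A: H, R.
Via C — items with X overlapped-by C: U.
Via E — items with X overlapped-by E: A, H, P.
Via H — items with X overlapped-by H: R.
Via K — items with X overlapped-by K: none.
Via P — items with X overlapped-by P: A, H.
Via U — items with X overlapped-by U: A, H, P.
Union: A, H, P, R, U.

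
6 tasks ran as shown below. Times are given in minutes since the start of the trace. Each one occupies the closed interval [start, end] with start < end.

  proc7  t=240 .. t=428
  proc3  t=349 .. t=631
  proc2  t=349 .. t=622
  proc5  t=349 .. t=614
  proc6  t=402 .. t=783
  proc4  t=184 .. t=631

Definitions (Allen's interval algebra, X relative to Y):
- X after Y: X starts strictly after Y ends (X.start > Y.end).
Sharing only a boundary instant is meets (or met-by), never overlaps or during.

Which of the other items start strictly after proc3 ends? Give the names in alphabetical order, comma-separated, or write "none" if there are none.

Target proc3 = [t=349, t=631].
proc2 [t=349, t=622] → starts → no.
proc4 [t=184, t=631] → finished-by → no.
proc5 [t=349, t=614] → starts → no.
proc6 [t=402, t=783] → overlapped-by → no.
proc7 [t=240, t=428] → overlaps → no.
Result: none.

none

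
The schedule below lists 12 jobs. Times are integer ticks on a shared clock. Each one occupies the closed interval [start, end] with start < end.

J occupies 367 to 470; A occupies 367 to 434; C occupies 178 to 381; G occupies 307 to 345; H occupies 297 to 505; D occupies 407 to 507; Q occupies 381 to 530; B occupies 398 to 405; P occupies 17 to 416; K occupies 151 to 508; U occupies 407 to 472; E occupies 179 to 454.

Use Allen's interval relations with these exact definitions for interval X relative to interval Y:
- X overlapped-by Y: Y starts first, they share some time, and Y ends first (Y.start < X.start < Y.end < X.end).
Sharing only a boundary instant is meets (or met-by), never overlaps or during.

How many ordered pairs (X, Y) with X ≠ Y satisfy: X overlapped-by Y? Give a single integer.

Checking all 132 ordered pairs for relation 'overlapped-by'; matching pairs in alphabetical order:
(A, C): A overlapped-by C ✓
(A, P): A overlapped-by P ✓
(D, A): D overlapped-by A ✓
(D, E): D overlapped-by E ✓
(D, H): D overlapped-by H ✓
(D, J): D overlapped-by J ✓
(D, P): D overlapped-by P ✓
(E, C): E overlapped-by C ✓
(E, P): E overlapped-by P ✓
(H, C): H overlapped-by C ✓
(H, E): H overlapped-by E ✓
(H, P): H overlapped-by P ✓
(J, C): J overlapped-by C ✓
(J, E): J overlapped-by E ✓
(J, P): J overlapped-by P ✓
(K, P): K overlapped-by P ✓
(Q, A): Q overlapped-by A ✓
(Q, E): Q overlapped-by E ✓
(Q, H): Q overlapped-by H ✓
(Q, J): Q overlapped-by J ✓
(Q, K): Q overlapped-by K ✓
(Q, P): Q overlapped-by P ✓
(U, A): U overlapped-by A ✓
(U, E): U overlapped-by E ✓
... plus 2 further pairs not listed.
Count: 26.

26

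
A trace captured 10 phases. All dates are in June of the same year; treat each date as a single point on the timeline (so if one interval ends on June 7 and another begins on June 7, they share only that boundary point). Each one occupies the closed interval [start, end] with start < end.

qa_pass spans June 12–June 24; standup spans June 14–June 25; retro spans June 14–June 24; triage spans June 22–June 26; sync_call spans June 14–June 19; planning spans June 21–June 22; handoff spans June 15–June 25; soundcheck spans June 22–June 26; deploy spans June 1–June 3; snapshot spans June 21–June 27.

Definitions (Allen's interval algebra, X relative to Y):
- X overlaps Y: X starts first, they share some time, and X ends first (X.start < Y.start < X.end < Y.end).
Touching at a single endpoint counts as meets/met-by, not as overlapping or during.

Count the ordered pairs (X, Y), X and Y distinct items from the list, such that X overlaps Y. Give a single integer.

16

Checking all 90 ordered pairs for relation 'overlaps'; matching pairs in alphabetical order:
(handoff, snapshot): handoff overlaps snapshot ✓
(handoff, soundcheck): handoff overlaps soundcheck ✓
(handoff, triage): handoff overlaps triage ✓
(qa_pass, handoff): qa_pass overlaps handoff ✓
(qa_pass, snapshot): qa_pass overlaps snapshot ✓
(qa_pass, soundcheck): qa_pass overlaps soundcheck ✓
(qa_pass, standup): qa_pass overlaps standup ✓
(qa_pass, triage): qa_pass overlaps triage ✓
(retro, handoff): retro overlaps handoff ✓
(retro, snapshot): retro overlaps snapshot ✓
(retro, soundcheck): retro overlaps soundcheck ✓
(retro, triage): retro overlaps triage ✓
(standup, snapshot): standup overlaps snapshot ✓
(standup, soundcheck): standup overlaps soundcheck ✓
(standup, triage): standup overlaps triage ✓
(sync_call, handoff): sync_call overlaps handoff ✓
Count: 16.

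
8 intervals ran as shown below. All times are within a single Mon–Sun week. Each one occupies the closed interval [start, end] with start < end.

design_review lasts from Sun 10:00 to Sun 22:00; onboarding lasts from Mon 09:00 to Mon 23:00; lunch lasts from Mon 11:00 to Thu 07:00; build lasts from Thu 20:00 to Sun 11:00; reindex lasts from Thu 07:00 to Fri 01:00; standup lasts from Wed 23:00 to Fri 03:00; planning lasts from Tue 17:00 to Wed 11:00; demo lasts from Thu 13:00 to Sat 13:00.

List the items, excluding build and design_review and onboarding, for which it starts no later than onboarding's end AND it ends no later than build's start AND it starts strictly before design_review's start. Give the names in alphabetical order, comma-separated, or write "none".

Conditions: its start is no later than onboarding's end (X.start <= Mon 23:00) AND its end is no later than build's start (X.end <= Thu 20:00) AND its start is strictly before design_review's start (X.start < Sun 10:00).
demo: start Thu 13:00 <= Mon 23:00? ✗; end Sat 13:00 <= Thu 20:00? ✗; start Thu 13:00 < Sun 10:00? ✓ → no.
lunch: start Mon 11:00 <= Mon 23:00? ✓; end Thu 07:00 <= Thu 20:00? ✓; start Mon 11:00 < Sun 10:00? ✓ → yes.
planning: start Tue 17:00 <= Mon 23:00? ✗; end Wed 11:00 <= Thu 20:00? ✓; start Tue 17:00 < Sun 10:00? ✓ → no.
reindex: start Thu 07:00 <= Mon 23:00? ✗; end Fri 01:00 <= Thu 20:00? ✗; start Thu 07:00 < Sun 10:00? ✓ → no.
standup: start Wed 23:00 <= Mon 23:00? ✗; end Fri 03:00 <= Thu 20:00? ✗; start Wed 23:00 < Sun 10:00? ✓ → no.
Result: lunch.

lunch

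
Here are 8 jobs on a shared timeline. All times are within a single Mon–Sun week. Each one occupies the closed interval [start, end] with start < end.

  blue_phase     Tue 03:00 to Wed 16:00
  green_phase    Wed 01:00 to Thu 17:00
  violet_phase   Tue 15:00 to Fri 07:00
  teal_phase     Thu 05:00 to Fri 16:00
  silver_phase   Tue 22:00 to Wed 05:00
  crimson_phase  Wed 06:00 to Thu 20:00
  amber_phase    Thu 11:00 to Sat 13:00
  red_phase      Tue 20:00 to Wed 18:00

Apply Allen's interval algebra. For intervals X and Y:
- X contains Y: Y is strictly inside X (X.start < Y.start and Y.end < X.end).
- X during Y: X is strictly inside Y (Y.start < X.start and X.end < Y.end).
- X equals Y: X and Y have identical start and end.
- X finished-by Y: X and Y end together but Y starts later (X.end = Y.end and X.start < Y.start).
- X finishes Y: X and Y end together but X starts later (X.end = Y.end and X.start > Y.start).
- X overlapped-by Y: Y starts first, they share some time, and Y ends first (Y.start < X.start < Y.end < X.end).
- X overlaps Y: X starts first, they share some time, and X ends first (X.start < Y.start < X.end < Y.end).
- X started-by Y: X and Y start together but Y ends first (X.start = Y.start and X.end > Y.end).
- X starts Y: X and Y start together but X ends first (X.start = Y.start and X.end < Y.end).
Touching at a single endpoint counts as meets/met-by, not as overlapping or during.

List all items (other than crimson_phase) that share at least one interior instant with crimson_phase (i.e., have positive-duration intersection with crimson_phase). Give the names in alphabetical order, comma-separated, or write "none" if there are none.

amber_phase, blue_phase, green_phase, red_phase, teal_phase, violet_phase

Target crimson_phase = [Wed 06:00, Thu 20:00].
amber_phase [Thu 11:00, Sat 13:00] → overlapped-by → yes.
blue_phase [Tue 03:00, Wed 16:00] → overlaps → yes.
green_phase [Wed 01:00, Thu 17:00] → overlaps → yes.
red_phase [Tue 20:00, Wed 18:00] → overlaps → yes.
silver_phase [Tue 22:00, Wed 05:00] → before → no.
teal_phase [Thu 05:00, Fri 16:00] → overlapped-by → yes.
violet_phase [Tue 15:00, Fri 07:00] → contains → yes.
Result: amber_phase, blue_phase, green_phase, red_phase, teal_phase, violet_phase.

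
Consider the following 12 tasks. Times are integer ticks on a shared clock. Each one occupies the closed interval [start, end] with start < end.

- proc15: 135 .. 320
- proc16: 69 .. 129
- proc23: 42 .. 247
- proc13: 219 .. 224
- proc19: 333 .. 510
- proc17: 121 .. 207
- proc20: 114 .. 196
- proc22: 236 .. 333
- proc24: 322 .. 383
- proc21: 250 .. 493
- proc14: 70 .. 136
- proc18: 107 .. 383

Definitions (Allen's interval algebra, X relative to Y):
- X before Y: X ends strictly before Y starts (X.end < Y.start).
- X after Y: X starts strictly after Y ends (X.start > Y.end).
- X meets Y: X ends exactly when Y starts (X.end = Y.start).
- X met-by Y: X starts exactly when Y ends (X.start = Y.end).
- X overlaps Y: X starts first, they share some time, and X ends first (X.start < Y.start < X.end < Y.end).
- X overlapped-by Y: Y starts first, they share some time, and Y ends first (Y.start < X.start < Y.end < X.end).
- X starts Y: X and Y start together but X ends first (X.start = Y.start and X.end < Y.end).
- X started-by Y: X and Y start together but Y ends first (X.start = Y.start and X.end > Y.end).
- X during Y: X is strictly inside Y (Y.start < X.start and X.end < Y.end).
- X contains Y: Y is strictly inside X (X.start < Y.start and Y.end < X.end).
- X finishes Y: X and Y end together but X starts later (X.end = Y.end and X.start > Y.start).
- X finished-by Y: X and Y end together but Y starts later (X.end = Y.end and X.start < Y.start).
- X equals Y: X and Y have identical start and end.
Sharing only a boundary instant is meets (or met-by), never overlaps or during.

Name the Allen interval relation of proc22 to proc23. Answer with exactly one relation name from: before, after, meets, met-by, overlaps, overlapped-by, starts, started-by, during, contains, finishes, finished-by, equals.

proc22 = [236, 333]; proc23 = [42, 247].
Compare endpoints: proc22.start > proc23.start, proc22.start < proc23.end, proc22.end > proc23.start, proc22.end > proc23.end.
That pattern is 'overlapped-by'.

overlapped-by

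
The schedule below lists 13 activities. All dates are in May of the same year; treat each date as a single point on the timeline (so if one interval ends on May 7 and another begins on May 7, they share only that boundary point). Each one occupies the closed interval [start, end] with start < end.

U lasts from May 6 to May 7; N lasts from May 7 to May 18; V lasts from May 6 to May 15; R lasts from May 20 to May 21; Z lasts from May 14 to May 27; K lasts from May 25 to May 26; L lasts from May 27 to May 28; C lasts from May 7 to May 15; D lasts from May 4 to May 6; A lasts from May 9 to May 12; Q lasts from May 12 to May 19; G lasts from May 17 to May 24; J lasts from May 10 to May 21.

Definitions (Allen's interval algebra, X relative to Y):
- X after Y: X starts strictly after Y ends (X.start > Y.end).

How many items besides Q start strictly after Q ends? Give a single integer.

Target Q = [May 12, May 19].
A [May 9, May 12] → meets → no.
C [May 7, May 15] → overlaps → no.
D [May 4, May 6] → before → no.
G [May 17, May 24] → overlapped-by → no.
J [May 10, May 21] → contains → no.
K [May 25, May 26] → after → counts.
L [May 27, May 28] → after → counts.
N [May 7, May 18] → overlaps → no.
R [May 20, May 21] → after → counts.
U [May 6, May 7] → before → no.
V [May 6, May 15] → overlaps → no.
Z [May 14, May 27] → overlapped-by → no.
Total: 3.

3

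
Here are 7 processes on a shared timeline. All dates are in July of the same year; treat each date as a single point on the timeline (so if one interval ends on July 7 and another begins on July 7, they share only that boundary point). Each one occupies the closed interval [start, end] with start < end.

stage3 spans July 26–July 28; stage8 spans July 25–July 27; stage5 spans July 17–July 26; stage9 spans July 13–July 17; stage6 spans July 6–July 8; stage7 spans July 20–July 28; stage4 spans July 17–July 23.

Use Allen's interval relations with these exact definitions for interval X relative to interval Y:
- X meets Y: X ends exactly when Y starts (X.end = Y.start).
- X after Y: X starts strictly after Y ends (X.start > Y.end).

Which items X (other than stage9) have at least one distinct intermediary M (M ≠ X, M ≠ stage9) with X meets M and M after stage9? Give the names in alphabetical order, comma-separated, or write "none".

stage5

Target stage9 = [July 13, July 17].
Intermediaries M with M after stage9: stage3, stage7, stage8.
Via stage3 — items with X meets stage3: stage5.
Via stage7 — items with X meets stage7: none.
Via stage8 — items with X meets stage8: none.
Union: stage5.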